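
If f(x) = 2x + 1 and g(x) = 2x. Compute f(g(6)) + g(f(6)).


f(g(6)) = 25
g(f(6)) = 26
Sum = 51

51


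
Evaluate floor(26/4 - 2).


26/4 = 6.5
6.5 - 2 = 4.5
floor(4.5) = 4

4


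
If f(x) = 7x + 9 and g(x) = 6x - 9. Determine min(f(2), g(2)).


f(2) = 23
g(2) = 3
min = 3

3


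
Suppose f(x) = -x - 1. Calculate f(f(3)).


f(3) = -4
f(-4) = 3

3


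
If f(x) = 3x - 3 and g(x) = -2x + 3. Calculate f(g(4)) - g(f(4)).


f(g(4)) = -18
g(f(4)) = -15
Difference = -3

-3


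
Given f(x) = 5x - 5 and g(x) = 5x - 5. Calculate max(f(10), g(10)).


f(10) = 45
g(10) = 45
max = 45

45


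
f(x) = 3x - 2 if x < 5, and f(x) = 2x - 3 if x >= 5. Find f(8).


13


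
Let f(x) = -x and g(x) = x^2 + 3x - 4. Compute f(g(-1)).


g(-1) = -6
f(-6) = 6

6


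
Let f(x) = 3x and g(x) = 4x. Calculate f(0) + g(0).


f(0) = 0
g(0) = 0
Sum = 0

0


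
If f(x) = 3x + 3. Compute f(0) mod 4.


f(0) = 3
3 mod 4 = 3

3


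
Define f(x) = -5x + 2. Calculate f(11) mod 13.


f(11) = -53
-53 mod 13 = 12

12


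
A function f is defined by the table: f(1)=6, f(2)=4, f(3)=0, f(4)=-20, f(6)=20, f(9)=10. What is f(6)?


Reading from the table at x = 6

20


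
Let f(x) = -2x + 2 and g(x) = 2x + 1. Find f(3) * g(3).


f(3) = -4
g(3) = 7
Product = -28

-28


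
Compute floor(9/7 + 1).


9/7 = 1.2857
1.2857 + 1 = 2.2857
floor(2.2857) = 2

2


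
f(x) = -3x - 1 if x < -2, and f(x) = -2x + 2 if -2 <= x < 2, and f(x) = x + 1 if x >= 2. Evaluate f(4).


4 satisfies x >= 2
f(4) = 5

5


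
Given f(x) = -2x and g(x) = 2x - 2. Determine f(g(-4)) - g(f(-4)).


f(g(-4)) = 20
g(f(-4)) = 14
Difference = 6

6


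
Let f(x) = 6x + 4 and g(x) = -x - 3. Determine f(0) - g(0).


f(0) = 4
g(0) = -3
Difference = 7

7


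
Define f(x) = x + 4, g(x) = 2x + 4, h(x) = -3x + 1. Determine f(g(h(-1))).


h(-1) = 4
g(4) = 12
f(12) = 16

16


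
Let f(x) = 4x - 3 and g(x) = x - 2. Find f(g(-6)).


-35


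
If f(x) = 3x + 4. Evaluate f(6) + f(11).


f(6) = 22
f(11) = 37
Sum = 59

59


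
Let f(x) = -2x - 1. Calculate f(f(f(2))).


f(2) = -5
f(-5) = 9
f(9) = -19

-19


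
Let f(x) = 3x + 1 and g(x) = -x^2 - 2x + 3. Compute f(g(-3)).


g(-3) = 0
f(0) = 1

1


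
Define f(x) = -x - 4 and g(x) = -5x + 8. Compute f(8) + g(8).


-44


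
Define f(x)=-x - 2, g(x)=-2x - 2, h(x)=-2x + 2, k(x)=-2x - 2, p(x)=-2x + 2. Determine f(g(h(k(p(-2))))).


60


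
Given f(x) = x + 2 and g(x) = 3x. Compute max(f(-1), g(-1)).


f(-1) = 1
g(-1) = -3
max = 1

1


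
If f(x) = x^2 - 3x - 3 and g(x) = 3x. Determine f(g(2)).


g(2) = 6
f(6) = 1*(6)^2 - 3*(6) - 3 = 15

15


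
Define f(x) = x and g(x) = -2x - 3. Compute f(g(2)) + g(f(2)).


f(g(2)) = -7
g(f(2)) = -7
Sum = -14

-14


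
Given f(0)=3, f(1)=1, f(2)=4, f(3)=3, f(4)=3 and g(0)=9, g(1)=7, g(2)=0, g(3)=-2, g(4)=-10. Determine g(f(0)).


-2


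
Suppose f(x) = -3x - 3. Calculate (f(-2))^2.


f(-2) = 3
(3)^2 = 9

9


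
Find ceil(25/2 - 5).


25/2 = 12.5
12.5 - 5 = 7.5
ceil(7.5) = 8

8


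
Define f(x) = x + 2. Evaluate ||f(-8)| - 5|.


1


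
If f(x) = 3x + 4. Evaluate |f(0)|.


f(0) = 4
|4| = 4

4


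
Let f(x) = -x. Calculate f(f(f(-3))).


f(-3) = 3
f(3) = -3
f(-3) = 3

3


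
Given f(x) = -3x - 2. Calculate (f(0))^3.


f(0) = -2
(-2)^3 = -8

-8


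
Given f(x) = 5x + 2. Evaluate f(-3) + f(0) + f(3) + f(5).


f(-3) = -13
f(0) = 2
f(3) = 17
f(5) = 27
Sum = 33

33


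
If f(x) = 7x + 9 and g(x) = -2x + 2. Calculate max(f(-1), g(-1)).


f(-1) = 2
g(-1) = 4
max = 4

4


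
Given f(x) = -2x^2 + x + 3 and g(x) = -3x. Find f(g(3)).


g(3) = -9
f(-9) = (-2)*(-9)^2 + 1*(-9) + 3 = -168

-168


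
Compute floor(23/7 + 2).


23/7 = 3.2857
3.2857 + 2 = 5.2857
floor(5.2857) = 5

5


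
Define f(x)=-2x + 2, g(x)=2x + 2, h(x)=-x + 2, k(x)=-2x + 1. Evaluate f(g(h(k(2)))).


-22


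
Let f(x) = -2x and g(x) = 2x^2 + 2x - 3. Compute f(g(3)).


g(3) = 21
f(21) = -42

-42


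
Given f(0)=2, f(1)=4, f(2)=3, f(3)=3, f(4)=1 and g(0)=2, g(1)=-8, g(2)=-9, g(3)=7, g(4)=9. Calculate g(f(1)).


f(1) = 4
g(4) = 9

9


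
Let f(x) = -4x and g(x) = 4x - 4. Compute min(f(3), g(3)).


f(3) = -12
g(3) = 8
min = -12

-12


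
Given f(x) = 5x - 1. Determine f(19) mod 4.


f(19) = 94
94 mod 4 = 2

2


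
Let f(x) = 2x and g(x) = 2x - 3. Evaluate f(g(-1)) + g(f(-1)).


f(g(-1)) = -10
g(f(-1)) = -7
Sum = -17

-17


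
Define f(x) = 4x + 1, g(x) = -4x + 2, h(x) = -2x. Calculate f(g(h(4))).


h(4) = -8
g(-8) = 34
f(34) = 137

137


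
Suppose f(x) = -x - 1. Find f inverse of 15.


Solve -x - 1 = 15
x = (15 + 1) / (-1) = -16

-16


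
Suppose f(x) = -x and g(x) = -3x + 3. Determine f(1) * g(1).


f(1) = -1
g(1) = 0
Product = 0

0


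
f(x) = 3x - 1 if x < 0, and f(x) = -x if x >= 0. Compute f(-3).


-3 satisfies x < 0
f(-3) = -10

-10


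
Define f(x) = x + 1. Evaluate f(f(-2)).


f(-2) = -1
f(-1) = 0

0


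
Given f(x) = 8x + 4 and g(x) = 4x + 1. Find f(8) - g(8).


35


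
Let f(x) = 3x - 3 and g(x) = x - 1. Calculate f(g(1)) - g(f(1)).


-2


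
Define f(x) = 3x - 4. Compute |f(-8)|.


28


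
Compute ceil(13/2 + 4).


13/2 = 6.5
6.5 + 4 = 10.5
ceil(10.5) = 11

11


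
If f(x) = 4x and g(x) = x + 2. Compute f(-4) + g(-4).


f(-4) = -16
g(-4) = -2
Sum = -18

-18


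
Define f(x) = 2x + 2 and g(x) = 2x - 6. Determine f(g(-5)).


g(-5) = -16
f(-16) = -30

-30


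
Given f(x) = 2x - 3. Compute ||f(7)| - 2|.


9


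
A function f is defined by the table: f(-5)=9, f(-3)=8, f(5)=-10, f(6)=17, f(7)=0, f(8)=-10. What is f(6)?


Reading from the table at x = 6

17


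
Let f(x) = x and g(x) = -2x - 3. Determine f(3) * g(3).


f(3) = 3
g(3) = -9
Product = -27

-27


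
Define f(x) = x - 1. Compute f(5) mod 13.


f(5) = 4
4 mod 13 = 4

4


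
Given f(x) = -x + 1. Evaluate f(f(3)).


f(3) = -2
f(-2) = 3

3


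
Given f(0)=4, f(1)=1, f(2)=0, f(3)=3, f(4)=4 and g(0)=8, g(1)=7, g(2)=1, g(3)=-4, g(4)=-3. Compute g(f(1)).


f(1) = 1
g(1) = 7

7


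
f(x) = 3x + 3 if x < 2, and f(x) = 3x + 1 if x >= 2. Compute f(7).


22


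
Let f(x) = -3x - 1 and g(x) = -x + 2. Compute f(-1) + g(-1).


f(-1) = 2
g(-1) = 3
Sum = 5

5


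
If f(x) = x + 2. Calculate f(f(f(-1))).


f(-1) = 1
f(1) = 3
f(3) = 5

5


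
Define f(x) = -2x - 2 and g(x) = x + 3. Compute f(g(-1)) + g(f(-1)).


f(g(-1)) = -6
g(f(-1)) = 3
Sum = -3

-3


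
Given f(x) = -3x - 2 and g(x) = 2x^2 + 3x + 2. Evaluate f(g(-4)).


g(-4) = 22
f(22) = -68

-68


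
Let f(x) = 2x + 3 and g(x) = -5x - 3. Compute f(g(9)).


-93


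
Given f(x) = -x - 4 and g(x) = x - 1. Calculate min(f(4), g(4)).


f(4) = -8
g(4) = 3
min = -8

-8


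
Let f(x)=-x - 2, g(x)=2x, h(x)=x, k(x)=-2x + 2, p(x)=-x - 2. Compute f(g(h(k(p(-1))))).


p(-1) = -1
k(-1) = 4
h(4) = 4
g(4) = 8
f(8) = -10

-10


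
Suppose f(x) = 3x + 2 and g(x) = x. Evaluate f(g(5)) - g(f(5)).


f(g(5)) = 17
g(f(5)) = 17
Difference = 0

0


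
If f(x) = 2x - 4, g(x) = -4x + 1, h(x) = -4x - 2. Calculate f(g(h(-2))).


h(-2) = 6
g(6) = -23
f(-23) = -50

-50


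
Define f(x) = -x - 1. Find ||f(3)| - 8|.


f(3) = -4
|-4| = 4
|4 - 8| = 4

4


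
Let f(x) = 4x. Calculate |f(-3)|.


f(-3) = -12
|-12| = 12

12


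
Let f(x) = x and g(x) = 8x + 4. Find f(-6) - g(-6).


f(-6) = -6
g(-6) = -44
Difference = 38

38


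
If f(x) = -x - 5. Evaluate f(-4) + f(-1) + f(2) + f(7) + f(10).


f(-4) = -1
f(-1) = -4
f(2) = -7
f(7) = -12
f(10) = -15
Sum = -39

-39


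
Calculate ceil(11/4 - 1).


11/4 = 2.75
2.75 - 1 = 1.75
ceil(1.75) = 2

2


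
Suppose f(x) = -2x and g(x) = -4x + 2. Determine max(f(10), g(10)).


f(10) = -20
g(10) = -38
max = -20

-20


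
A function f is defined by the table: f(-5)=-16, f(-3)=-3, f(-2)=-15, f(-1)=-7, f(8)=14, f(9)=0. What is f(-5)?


-16


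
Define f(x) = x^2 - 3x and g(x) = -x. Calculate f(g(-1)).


g(-1) = 1
f(1) = 1*(1)^2 - 3*(1) = -2

-2


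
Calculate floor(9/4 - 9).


9/4 = 2.25
2.25 - 9 = -6.75
floor(-6.75) = -7

-7


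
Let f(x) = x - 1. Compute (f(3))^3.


8


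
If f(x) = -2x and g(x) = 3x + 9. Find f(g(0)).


g(0) = 9
f(9) = -18

-18


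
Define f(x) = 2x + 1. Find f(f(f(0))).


f(0) = 1
f(1) = 3
f(3) = 7

7


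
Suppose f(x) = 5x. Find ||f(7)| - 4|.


f(7) = 35
|35| = 35
|35 - 4| = 31

31


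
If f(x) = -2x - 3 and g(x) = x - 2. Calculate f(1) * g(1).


f(1) = -5
g(1) = -1
Product = 5

5


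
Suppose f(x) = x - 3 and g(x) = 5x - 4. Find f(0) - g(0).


f(0) = -3
g(0) = -4
Difference = 1

1


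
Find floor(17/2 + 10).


17/2 = 8.5
8.5 + 10 = 18.5
floor(18.5) = 18

18


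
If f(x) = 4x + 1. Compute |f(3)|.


f(3) = 13
|13| = 13

13


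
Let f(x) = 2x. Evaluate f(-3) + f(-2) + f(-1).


f(-3) = -6
f(-2) = -4
f(-1) = -2
Sum = -12

-12


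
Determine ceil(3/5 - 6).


3/5 = 0.6
0.6 - 6 = -5.4
ceil(-5.4) = -5

-5


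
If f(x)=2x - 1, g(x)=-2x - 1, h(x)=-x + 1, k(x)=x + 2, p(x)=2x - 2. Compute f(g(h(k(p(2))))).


p(2) = 2
k(2) = 4
h(4) = -3
g(-3) = 5
f(5) = 9

9


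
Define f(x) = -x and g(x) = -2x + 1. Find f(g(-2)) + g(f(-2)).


-8


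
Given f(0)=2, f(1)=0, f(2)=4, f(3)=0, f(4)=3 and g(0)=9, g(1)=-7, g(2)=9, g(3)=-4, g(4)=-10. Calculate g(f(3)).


f(3) = 0
g(0) = 9

9


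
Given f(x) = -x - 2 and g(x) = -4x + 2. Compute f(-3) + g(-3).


f(-3) = 1
g(-3) = 14
Sum = 15

15


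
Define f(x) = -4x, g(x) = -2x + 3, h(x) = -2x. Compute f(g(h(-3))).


h(-3) = 6
g(6) = -9
f(-9) = 36

36


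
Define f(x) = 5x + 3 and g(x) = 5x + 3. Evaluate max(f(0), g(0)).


f(0) = 3
g(0) = 3
max = 3

3


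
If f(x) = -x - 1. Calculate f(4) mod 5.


0


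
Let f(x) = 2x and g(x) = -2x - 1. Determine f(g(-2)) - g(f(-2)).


f(g(-2)) = 6
g(f(-2)) = 7
Difference = -1

-1


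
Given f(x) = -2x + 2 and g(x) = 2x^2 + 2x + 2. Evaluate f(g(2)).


g(2) = 14
f(14) = -26

-26


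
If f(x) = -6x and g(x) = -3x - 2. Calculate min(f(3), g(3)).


f(3) = -18
g(3) = -11
min = -18

-18


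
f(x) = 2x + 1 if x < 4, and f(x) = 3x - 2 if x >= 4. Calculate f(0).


0 satisfies x < 4
f(0) = 1

1


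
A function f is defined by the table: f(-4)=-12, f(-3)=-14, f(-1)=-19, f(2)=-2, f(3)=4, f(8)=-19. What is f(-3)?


Reading from the table at x = -3

-14


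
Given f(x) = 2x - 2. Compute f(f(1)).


f(1) = 0
f(0) = -2

-2


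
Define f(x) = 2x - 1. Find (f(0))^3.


f(0) = -1
(-1)^3 = -1

-1


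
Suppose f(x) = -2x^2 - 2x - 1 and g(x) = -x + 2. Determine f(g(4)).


g(4) = -2
f(-2) = (-2)*(-2)^2 - 2*(-2) - 1 = -5

-5


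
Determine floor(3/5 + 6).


3/5 = 0.6
0.6 + 6 = 6.6
floor(6.6) = 6

6


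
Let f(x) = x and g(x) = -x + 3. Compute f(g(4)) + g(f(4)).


f(g(4)) = -1
g(f(4)) = -1
Sum = -2

-2


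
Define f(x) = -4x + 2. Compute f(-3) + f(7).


f(-3) = 14
f(7) = -26
Sum = -12

-12


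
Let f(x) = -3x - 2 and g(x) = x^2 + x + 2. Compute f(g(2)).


g(2) = 8
f(8) = -26

-26


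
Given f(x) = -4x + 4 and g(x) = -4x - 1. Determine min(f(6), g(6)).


f(6) = -20
g(6) = -25
min = -25

-25


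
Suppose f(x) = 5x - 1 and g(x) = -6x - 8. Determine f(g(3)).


g(3) = -26
f(-26) = -131

-131


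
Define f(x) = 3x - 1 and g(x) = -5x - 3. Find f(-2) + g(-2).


f(-2) = -7
g(-2) = 7
Sum = 0

0


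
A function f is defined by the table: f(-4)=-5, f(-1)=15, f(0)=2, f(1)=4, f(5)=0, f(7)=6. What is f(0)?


Reading from the table at x = 0

2


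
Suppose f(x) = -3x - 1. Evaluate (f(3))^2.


f(3) = -10
(-10)^2 = 100

100


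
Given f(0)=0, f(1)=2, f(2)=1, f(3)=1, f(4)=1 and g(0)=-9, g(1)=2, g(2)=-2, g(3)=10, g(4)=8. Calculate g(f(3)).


f(3) = 1
g(1) = 2

2


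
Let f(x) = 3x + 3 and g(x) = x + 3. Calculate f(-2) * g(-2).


f(-2) = -3
g(-2) = 1
Product = -3

-3


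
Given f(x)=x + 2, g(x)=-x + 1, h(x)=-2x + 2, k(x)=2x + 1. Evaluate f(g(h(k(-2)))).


k(-2) = -3
h(-3) = 8
g(8) = -7
f(-7) = -5

-5


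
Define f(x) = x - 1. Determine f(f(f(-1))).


f(-1) = -2
f(-2) = -3
f(-3) = -4

-4


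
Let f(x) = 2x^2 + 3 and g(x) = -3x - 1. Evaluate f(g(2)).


g(2) = -7
f(-7) = 2*(-7)^2 + 3 = 101

101


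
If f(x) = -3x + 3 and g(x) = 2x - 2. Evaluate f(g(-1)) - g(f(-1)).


5


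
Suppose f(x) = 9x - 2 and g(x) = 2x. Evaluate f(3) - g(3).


f(3) = 25
g(3) = 6
Difference = 19

19


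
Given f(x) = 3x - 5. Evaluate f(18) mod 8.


f(18) = 49
49 mod 8 = 1

1


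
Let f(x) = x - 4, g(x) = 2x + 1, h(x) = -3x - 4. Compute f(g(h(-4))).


h(-4) = 8
g(8) = 17
f(17) = 13

13


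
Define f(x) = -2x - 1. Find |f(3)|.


f(3) = -7
|-7| = 7

7


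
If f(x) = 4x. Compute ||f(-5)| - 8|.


f(-5) = -20
|-20| = 20
|20 - 8| = 12

12


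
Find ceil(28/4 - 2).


28/4 = 7
7 - 2 = 5
ceil(5) = 5

5


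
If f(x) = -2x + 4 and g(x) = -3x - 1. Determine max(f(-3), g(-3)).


f(-3) = 10
g(-3) = 8
max = 10

10


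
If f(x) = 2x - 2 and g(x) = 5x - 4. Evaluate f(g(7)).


g(7) = 31
f(31) = 60

60


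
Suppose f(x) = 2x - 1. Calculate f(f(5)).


17


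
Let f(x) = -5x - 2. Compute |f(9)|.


f(9) = -47
|-47| = 47

47


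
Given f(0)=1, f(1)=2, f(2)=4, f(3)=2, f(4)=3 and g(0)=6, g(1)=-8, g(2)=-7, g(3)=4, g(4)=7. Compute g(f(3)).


f(3) = 2
g(2) = -7

-7


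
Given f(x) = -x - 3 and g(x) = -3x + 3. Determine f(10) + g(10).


f(10) = -13
g(10) = -27
Sum = -40

-40


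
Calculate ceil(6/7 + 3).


4


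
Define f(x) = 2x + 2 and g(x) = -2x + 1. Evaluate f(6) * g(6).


f(6) = 14
g(6) = -11
Product = -154

-154


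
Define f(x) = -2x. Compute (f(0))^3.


f(0) = 0
(0)^3 = 0

0


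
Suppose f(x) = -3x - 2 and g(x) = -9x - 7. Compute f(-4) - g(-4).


f(-4) = 10
g(-4) = 29
Difference = -19

-19


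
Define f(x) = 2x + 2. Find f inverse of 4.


Solve 2x + 2 = 4
x = (4 - 2) / 2 = 1

1


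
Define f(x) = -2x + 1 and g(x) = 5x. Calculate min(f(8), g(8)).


f(8) = -15
g(8) = 40
min = -15

-15


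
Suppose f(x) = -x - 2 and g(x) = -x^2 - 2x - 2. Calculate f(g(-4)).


g(-4) = -10
f(-10) = 8

8


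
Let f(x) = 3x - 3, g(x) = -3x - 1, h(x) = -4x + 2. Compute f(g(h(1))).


h(1) = -2
g(-2) = 5
f(5) = 12

12


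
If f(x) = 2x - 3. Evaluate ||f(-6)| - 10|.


f(-6) = -15
|-15| = 15
|15 - 10| = 5

5


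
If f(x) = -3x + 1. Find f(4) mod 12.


f(4) = -11
-11 mod 12 = 1

1


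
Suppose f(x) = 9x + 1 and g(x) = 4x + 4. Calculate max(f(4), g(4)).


f(4) = 37
g(4) = 20
max = 37

37


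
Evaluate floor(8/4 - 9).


8/4 = 2
2 - 9 = -7
floor(-7) = -7

-7


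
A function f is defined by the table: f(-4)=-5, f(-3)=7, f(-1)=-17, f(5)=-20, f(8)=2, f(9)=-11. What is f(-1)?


Reading from the table at x = -1

-17


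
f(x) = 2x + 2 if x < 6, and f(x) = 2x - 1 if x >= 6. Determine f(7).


7 satisfies x >= 6
f(7) = 13

13


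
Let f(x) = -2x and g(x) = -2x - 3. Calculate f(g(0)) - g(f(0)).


f(g(0)) = 6
g(f(0)) = -3
Difference = 9

9


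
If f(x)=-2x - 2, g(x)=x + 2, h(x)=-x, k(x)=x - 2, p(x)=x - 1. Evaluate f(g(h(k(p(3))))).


p(3) = 2
k(2) = 0
h(0) = 0
g(0) = 2
f(2) = -6

-6


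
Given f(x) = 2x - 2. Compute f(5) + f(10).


f(5) = 8
f(10) = 18
Sum = 26

26


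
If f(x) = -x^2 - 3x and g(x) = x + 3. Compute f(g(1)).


g(1) = 4
f(4) = (-1)*(4)^2 - 3*(4) = -28

-28


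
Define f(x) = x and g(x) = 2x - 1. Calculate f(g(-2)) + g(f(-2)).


f(g(-2)) = -5
g(f(-2)) = -5
Sum = -10

-10


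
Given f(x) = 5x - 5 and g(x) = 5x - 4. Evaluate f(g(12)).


g(12) = 56
f(56) = 275

275


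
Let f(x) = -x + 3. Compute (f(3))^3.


f(3) = 0
(0)^3 = 0

0


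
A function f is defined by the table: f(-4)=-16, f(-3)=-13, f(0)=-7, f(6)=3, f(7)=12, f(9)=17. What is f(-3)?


Reading from the table at x = -3

-13


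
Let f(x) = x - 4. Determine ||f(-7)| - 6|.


f(-7) = -11
|-11| = 11
|11 - 6| = 5

5


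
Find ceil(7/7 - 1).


7/7 = 1
1 - 1 = 0
ceil(0) = 0

0


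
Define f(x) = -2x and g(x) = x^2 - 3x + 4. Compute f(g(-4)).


-64


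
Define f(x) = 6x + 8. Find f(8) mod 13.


f(8) = 56
56 mod 13 = 4

4


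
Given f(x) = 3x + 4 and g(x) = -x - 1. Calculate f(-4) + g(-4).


f(-4) = -8
g(-4) = 3
Sum = -5

-5


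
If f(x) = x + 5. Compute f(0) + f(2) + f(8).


f(0) = 5
f(2) = 7
f(8) = 13
Sum = 25

25


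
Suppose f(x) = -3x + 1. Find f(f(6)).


f(6) = -17
f(-17) = 52

52


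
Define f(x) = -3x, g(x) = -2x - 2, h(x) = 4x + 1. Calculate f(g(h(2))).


h(2) = 9
g(9) = -20
f(-20) = 60

60


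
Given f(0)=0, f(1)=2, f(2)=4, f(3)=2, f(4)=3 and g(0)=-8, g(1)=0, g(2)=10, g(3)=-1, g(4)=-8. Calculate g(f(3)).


f(3) = 2
g(2) = 10

10


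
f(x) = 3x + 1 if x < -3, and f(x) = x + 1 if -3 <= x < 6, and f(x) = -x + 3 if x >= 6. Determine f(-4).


-4 satisfies x < -3
f(-4) = -11

-11


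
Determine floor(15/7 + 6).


15/7 = 2.1429
2.1429 + 6 = 8.1429
floor(8.1429) = 8

8


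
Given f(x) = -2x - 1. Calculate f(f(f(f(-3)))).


f(-3) = 5
f(5) = -11
f(-11) = 21
f(21) = -43

-43


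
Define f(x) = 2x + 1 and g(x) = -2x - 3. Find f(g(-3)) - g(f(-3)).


0


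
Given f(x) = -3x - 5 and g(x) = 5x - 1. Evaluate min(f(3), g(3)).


-14


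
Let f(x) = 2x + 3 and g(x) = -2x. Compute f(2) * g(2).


f(2) = 7
g(2) = -4
Product = -28

-28


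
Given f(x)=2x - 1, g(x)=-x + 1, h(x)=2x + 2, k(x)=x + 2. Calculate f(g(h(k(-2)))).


-3


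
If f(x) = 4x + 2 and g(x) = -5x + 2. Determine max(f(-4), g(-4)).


f(-4) = -14
g(-4) = 22
max = 22

22


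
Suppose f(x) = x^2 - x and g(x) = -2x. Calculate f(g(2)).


g(2) = -4
f(-4) = 1*(-4)^2 - 1*(-4) = 20

20


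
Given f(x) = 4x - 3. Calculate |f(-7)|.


f(-7) = -31
|-31| = 31

31


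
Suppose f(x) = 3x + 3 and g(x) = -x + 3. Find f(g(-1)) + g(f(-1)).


f(g(-1)) = 15
g(f(-1)) = 3
Sum = 18

18


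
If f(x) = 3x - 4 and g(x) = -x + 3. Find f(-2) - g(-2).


f(-2) = -10
g(-2) = 5
Difference = -15

-15


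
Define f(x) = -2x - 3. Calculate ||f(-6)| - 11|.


2


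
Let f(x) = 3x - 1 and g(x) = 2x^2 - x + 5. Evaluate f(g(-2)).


g(-2) = 15
f(15) = 44

44


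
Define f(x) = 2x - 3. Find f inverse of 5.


Solve 2x - 3 = 5
x = (5 + 3) / 2 = 4

4


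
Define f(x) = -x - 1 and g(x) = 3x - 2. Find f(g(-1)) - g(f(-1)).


f(g(-1)) = 4
g(f(-1)) = -2
Difference = 6

6


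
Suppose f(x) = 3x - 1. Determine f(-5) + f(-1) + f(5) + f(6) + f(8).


34


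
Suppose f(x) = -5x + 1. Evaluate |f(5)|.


24


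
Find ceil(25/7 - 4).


25/7 = 3.5714
3.5714 - 4 = -0.4286
ceil(-0.4286) = 0

0


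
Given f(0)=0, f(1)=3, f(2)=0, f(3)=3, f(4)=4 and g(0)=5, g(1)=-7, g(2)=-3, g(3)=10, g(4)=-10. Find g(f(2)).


f(2) = 0
g(0) = 5

5


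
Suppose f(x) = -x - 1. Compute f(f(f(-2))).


1


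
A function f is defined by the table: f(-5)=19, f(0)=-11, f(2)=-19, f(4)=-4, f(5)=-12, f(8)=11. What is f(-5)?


Reading from the table at x = -5

19


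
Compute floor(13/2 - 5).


13/2 = 6.5
6.5 - 5 = 1.5
floor(1.5) = 1

1


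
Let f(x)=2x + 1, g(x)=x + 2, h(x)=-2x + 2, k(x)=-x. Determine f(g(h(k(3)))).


k(3) = -3
h(-3) = 8
g(8) = 10
f(10) = 21

21


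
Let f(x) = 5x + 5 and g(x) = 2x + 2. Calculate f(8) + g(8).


63


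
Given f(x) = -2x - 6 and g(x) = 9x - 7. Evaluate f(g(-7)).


g(-7) = -70
f(-70) = 134

134


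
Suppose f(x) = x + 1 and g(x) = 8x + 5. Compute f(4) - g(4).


f(4) = 5
g(4) = 37
Difference = -32

-32


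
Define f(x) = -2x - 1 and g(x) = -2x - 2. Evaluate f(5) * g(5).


f(5) = -11
g(5) = -12
Product = 132

132


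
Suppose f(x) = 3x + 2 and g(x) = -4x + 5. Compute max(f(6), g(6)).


f(6) = 20
g(6) = -19
max = 20

20


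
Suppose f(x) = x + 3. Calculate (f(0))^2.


f(0) = 3
(3)^2 = 9

9


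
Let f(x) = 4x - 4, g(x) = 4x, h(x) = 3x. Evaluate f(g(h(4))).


h(4) = 12
g(12) = 48
f(48) = 188

188


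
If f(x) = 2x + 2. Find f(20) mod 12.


f(20) = 42
42 mod 12 = 6

6


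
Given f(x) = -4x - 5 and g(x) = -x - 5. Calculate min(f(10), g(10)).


f(10) = -45
g(10) = -15
min = -45

-45


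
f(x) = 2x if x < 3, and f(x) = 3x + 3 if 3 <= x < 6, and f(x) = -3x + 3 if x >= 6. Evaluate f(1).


1 satisfies x < 3
f(1) = 2

2


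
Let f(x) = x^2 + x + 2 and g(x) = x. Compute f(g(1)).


4


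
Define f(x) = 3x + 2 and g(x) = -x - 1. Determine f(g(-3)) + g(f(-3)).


f(g(-3)) = 8
g(f(-3)) = 6
Sum = 14

14


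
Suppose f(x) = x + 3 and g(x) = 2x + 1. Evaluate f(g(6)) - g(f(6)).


f(g(6)) = 16
g(f(6)) = 19
Difference = -3

-3


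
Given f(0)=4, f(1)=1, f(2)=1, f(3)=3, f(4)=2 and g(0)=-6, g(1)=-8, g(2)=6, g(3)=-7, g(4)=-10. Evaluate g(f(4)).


f(4) = 2
g(2) = 6

6


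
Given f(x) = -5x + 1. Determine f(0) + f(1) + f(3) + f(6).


-46


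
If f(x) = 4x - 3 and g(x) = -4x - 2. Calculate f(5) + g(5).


f(5) = 17
g(5) = -22
Sum = -5

-5


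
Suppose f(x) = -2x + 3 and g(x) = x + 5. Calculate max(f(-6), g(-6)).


15


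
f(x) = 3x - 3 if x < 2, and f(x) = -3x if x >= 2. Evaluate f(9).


9 satisfies x >= 2
f(9) = -27

-27


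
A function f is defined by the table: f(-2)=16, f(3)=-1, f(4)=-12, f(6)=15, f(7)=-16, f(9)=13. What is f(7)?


-16


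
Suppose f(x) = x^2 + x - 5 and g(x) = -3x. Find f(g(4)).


127


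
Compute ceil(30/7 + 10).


30/7 = 4.2857
4.2857 + 10 = 14.2857
ceil(14.2857) = 15

15


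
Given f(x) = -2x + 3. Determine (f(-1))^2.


f(-1) = 5
(5)^2 = 25

25


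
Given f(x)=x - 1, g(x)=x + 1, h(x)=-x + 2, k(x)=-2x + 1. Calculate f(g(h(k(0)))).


k(0) = 1
h(1) = 1
g(1) = 2
f(2) = 1

1


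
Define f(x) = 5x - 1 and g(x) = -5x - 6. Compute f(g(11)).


-306


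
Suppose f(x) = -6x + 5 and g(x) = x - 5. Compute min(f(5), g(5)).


-25


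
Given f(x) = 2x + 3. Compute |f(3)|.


9


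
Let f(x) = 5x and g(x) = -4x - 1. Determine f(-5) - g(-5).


-44


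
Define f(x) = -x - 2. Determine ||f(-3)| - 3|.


f(-3) = 1
|1| = 1
|1 - 3| = 2

2


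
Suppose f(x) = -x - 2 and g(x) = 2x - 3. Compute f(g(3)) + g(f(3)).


f(g(3)) = -5
g(f(3)) = -13
Sum = -18

-18


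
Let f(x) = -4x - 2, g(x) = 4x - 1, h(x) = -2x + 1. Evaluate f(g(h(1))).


h(1) = -1
g(-1) = -5
f(-5) = 18

18


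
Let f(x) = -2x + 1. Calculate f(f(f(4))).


f(4) = -7
f(-7) = 15
f(15) = -29

-29


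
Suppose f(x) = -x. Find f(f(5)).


5


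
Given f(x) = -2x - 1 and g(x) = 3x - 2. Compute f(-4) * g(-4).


-98


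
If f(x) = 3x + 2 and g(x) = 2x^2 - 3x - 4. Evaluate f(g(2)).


g(2) = -2
f(-2) = -4

-4


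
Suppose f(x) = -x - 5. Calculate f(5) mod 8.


6


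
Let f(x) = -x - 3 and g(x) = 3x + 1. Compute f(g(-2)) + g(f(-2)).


f(g(-2)) = 2
g(f(-2)) = -2
Sum = 0

0


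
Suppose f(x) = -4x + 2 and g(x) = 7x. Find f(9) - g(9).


f(9) = -34
g(9) = 63
Difference = -97

-97


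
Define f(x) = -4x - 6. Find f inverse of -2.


-1


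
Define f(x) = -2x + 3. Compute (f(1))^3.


f(1) = 1
(1)^3 = 1

1


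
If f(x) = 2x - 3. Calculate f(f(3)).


f(3) = 3
f(3) = 3

3


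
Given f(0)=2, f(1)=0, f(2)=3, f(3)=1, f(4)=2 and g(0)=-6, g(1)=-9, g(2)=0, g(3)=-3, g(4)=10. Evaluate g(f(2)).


f(2) = 3
g(3) = -3

-3


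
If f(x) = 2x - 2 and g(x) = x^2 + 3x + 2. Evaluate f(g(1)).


g(1) = 6
f(6) = 10

10


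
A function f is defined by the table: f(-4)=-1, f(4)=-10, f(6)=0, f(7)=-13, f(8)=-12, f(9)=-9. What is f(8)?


Reading from the table at x = 8

-12


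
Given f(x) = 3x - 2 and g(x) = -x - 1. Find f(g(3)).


-14


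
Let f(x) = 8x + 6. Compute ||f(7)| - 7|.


f(7) = 62
|62| = 62
|62 - 7| = 55

55


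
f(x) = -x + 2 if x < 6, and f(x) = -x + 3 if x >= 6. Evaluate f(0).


0 satisfies x < 6
f(0) = 2

2


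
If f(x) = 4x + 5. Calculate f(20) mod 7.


f(20) = 85
85 mod 7 = 1

1


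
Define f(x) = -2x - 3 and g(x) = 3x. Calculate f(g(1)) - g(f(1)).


f(g(1)) = -9
g(f(1)) = -15
Difference = 6

6


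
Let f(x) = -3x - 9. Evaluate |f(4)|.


f(4) = -21
|-21| = 21

21


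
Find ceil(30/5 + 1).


30/5 = 6
6 + 1 = 7
ceil(7) = 7

7


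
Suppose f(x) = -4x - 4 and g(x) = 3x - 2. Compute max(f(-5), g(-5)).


f(-5) = 16
g(-5) = -17
max = 16

16


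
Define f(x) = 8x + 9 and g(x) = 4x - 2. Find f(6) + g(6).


79


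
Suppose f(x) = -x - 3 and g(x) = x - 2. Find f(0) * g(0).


f(0) = -3
g(0) = -2
Product = 6

6


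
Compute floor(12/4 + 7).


12/4 = 3
3 + 7 = 10
floor(10) = 10

10


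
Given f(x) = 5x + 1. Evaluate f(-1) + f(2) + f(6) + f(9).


84


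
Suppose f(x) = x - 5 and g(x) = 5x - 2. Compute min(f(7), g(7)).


f(7) = 2
g(7) = 33
min = 2

2


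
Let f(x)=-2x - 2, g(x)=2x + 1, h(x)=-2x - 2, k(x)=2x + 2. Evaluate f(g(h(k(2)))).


k(2) = 6
h(6) = -14
g(-14) = -27
f(-27) = 52

52


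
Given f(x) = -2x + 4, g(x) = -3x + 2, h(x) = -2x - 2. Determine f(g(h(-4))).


h(-4) = 6
g(6) = -16
f(-16) = 36

36


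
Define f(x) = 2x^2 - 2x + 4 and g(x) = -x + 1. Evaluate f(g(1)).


g(1) = 0
f(0) = 2*(0)^2 - 2*(0) + 4 = 4

4


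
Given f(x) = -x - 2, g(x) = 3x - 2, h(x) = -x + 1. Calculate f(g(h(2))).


h(2) = -1
g(-1) = -5
f(-5) = 3

3


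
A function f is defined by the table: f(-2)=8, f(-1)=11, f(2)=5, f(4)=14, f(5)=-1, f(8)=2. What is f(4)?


Reading from the table at x = 4

14


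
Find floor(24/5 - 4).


0


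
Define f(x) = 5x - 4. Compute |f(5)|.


f(5) = 21
|21| = 21

21


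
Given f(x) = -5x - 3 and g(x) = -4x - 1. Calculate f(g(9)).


g(9) = -37
f(-37) = 182

182


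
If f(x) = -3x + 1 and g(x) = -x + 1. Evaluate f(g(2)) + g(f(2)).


f(g(2)) = 4
g(f(2)) = 6
Sum = 10

10


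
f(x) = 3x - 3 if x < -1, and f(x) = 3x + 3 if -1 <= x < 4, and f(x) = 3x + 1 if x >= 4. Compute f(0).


0 satisfies -1 <= x < 4
f(0) = 3

3


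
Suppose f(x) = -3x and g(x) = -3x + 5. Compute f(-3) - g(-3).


f(-3) = 9
g(-3) = 14
Difference = -5

-5


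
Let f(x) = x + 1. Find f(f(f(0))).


f(0) = 1
f(1) = 2
f(2) = 3

3


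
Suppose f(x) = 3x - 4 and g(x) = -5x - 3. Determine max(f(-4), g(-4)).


f(-4) = -16
g(-4) = 17
max = 17

17


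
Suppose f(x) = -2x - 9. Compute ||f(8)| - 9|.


f(8) = -25
|-25| = 25
|25 - 9| = 16

16


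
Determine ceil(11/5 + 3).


11/5 = 2.2
2.2 + 3 = 5.2
ceil(5.2) = 6

6


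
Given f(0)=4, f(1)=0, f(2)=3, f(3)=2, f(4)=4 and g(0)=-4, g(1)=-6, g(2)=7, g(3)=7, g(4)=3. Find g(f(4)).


f(4) = 4
g(4) = 3

3


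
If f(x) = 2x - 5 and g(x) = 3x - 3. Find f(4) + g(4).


f(4) = 3
g(4) = 9
Sum = 12

12


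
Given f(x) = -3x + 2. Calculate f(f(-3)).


f(-3) = 11
f(11) = -31

-31


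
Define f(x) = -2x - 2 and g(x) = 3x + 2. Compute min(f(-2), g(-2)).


f(-2) = 2
g(-2) = -4
min = -4

-4


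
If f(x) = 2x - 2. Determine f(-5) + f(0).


f(-5) = -12
f(0) = -2
Sum = -14

-14


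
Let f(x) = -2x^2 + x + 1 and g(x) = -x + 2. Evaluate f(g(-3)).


g(-3) = 5
f(5) = (-2)*(5)^2 + 1*(5) + 1 = -44

-44


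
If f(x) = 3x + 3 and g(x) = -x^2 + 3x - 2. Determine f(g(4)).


g(4) = -6
f(-6) = -15

-15


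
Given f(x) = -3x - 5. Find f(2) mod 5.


f(2) = -11
-11 mod 5 = 4

4


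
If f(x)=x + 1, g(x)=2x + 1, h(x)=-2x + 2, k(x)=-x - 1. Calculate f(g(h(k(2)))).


k(2) = -3
h(-3) = 8
g(8) = 17
f(17) = 18

18


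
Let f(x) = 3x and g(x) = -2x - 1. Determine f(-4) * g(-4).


-84


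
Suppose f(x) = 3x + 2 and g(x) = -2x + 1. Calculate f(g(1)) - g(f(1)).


f(g(1)) = -1
g(f(1)) = -9
Difference = 8

8


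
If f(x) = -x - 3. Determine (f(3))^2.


f(3) = -6
(-6)^2 = 36

36


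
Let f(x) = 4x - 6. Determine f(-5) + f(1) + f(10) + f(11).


f(-5) = -26
f(1) = -2
f(10) = 34
f(11) = 38
Sum = 44

44


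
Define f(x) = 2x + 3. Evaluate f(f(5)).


f(5) = 13
f(13) = 29

29


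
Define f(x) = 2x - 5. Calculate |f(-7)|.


f(-7) = -19
|-19| = 19

19


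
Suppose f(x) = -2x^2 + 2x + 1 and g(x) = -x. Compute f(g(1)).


g(1) = -1
f(-1) = (-2)*(-1)^2 + 2*(-1) + 1 = -3

-3


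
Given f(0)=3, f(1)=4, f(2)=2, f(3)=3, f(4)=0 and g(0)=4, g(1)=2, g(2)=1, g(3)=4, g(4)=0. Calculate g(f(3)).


f(3) = 3
g(3) = 4

4


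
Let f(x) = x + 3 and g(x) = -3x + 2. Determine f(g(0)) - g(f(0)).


f(g(0)) = 5
g(f(0)) = -7
Difference = 12

12


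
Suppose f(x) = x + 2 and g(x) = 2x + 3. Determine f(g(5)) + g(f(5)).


f(g(5)) = 15
g(f(5)) = 17
Sum = 32

32


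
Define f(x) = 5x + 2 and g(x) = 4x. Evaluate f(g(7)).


g(7) = 28
f(28) = 142

142


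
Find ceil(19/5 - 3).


19/5 = 3.8
3.8 - 3 = 0.8
ceil(0.8) = 1

1


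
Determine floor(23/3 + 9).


16


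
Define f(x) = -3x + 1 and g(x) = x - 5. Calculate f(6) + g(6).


f(6) = -17
g(6) = 1
Sum = -16

-16


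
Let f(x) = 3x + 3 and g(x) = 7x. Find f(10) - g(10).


f(10) = 33
g(10) = 70
Difference = -37

-37


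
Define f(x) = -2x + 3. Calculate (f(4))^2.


25


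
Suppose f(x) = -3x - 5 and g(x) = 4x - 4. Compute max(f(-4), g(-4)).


f(-4) = 7
g(-4) = -20
max = 7

7


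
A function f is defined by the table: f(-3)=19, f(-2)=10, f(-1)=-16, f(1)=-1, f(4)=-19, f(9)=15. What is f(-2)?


Reading from the table at x = -2

10


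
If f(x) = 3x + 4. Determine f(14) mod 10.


f(14) = 46
46 mod 10 = 6

6


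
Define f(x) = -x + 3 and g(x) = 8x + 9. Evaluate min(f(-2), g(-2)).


f(-2) = 5
g(-2) = -7
min = -7

-7


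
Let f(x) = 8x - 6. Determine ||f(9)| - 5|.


f(9) = 66
|66| = 66
|66 - 5| = 61

61


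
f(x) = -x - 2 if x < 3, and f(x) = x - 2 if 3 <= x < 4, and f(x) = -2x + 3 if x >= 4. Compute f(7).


7 satisfies x >= 4
f(7) = -11

-11


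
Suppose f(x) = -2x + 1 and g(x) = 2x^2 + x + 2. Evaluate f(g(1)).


-9


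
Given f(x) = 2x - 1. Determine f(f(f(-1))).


-15


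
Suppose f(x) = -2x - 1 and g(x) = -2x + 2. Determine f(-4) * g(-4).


f(-4) = 7
g(-4) = 10
Product = 70

70


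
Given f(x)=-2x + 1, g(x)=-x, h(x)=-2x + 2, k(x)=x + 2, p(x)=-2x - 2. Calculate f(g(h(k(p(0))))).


p(0) = -2
k(-2) = 0
h(0) = 2
g(2) = -2
f(-2) = 5

5


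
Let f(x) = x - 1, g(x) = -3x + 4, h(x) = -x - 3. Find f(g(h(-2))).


h(-2) = -1
g(-1) = 7
f(7) = 6

6


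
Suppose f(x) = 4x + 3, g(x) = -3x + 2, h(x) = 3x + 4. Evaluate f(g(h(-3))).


h(-3) = -5
g(-5) = 17
f(17) = 71

71


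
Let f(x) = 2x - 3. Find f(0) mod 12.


f(0) = -3
-3 mod 12 = 9

9


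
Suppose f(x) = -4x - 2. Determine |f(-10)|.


f(-10) = 38
|38| = 38

38


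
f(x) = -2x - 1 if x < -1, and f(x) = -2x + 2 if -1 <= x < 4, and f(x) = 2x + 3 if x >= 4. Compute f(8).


8 satisfies x >= 4
f(8) = 19

19


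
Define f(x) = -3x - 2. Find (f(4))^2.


f(4) = -14
(-14)^2 = 196

196


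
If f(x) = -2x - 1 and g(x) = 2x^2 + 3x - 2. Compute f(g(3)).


g(3) = 25
f(25) = -51

-51


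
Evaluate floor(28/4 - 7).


0


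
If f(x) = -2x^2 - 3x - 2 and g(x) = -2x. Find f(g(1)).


g(1) = -2
f(-2) = (-2)*(-2)^2 - 3*(-2) - 2 = -4

-4


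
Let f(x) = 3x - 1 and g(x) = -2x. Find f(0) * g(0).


f(0) = -1
g(0) = 0
Product = 0

0


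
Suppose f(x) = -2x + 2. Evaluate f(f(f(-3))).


f(-3) = 8
f(8) = -14
f(-14) = 30

30


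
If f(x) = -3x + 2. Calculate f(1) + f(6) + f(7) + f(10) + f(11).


-95


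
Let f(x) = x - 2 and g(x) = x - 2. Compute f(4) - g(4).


0


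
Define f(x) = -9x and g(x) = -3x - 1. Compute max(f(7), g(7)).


f(7) = -63
g(7) = -22
max = -22

-22


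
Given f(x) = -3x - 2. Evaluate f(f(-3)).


f(-3) = 7
f(7) = -23

-23


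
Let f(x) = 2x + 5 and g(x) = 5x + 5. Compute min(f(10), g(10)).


f(10) = 25
g(10) = 55
min = 25

25


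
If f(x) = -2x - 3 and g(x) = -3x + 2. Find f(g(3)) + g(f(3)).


f(g(3)) = 11
g(f(3)) = 29
Sum = 40

40


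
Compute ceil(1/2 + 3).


1/2 = 0.5
0.5 + 3 = 3.5
ceil(3.5) = 4

4


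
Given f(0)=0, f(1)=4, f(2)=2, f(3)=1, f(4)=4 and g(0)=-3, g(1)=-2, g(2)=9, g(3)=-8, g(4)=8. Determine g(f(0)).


f(0) = 0
g(0) = -3

-3


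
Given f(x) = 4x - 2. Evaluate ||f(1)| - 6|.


f(1) = 2
|2| = 2
|2 - 6| = 4

4


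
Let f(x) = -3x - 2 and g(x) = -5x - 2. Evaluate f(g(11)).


g(11) = -57
f(-57) = 169

169


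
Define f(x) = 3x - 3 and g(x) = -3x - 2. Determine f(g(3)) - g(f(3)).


f(g(3)) = -36
g(f(3)) = -20
Difference = -16

-16


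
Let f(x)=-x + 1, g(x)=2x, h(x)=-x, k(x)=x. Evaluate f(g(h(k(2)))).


5


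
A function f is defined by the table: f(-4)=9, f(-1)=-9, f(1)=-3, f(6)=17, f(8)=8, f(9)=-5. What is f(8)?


8


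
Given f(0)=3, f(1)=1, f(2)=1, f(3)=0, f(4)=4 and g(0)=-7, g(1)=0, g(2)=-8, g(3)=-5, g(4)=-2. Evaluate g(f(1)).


f(1) = 1
g(1) = 0

0


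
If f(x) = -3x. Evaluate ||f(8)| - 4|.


20


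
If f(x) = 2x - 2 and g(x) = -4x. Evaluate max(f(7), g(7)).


12


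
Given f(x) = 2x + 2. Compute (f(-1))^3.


f(-1) = 0
(0)^3 = 0

0


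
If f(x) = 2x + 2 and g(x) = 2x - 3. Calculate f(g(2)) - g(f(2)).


-5


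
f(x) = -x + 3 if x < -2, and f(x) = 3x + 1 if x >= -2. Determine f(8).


8 satisfies x >= -2
f(8) = 25

25


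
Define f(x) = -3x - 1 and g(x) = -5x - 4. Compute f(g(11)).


g(11) = -59
f(-59) = 176

176


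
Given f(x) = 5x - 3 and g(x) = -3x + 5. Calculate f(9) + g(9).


f(9) = 42
g(9) = -22
Sum = 20

20


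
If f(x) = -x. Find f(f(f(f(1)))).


1


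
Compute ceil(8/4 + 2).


4


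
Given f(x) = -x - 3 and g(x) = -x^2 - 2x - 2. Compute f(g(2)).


7


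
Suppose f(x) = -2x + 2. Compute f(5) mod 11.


f(5) = -8
-8 mod 11 = 3

3


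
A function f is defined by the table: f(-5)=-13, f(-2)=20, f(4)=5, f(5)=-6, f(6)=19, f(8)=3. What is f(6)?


Reading from the table at x = 6

19


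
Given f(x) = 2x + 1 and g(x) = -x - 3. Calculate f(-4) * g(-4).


f(-4) = -7
g(-4) = 1
Product = -7

-7


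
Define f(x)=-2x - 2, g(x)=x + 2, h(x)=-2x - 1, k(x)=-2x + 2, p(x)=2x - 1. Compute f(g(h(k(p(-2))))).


44


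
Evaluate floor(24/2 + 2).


14


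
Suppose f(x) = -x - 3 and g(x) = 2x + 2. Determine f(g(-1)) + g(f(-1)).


f(g(-1)) = -3
g(f(-1)) = -2
Sum = -5

-5


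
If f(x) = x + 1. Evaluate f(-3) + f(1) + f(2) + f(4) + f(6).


15


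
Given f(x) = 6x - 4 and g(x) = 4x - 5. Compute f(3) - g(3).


f(3) = 14
g(3) = 7
Difference = 7

7


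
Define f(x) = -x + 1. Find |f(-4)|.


f(-4) = 5
|5| = 5

5


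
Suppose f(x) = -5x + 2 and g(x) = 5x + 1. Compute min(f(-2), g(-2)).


f(-2) = 12
g(-2) = -9
min = -9

-9


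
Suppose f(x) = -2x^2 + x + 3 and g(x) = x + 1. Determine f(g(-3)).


g(-3) = -2
f(-2) = (-2)*(-2)^2 + 1*(-2) + 3 = -7

-7


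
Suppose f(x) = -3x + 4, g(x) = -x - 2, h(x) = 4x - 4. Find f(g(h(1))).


h(1) = 0
g(0) = -2
f(-2) = 10

10


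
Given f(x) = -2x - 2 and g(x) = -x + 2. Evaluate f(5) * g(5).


f(5) = -12
g(5) = -3
Product = 36

36


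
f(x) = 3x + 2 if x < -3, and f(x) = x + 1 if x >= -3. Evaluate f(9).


9 satisfies x >= -3
f(9) = 10

10


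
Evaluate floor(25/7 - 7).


25/7 = 3.5714
3.5714 - 7 = -3.4286
floor(-3.4286) = -4

-4


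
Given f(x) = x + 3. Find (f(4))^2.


f(4) = 7
(7)^2 = 49

49


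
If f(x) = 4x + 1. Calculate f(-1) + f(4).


f(-1) = -3
f(4) = 17
Sum = 14

14


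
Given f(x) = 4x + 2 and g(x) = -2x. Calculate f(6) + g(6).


14


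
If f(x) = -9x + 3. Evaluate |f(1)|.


f(1) = -6
|-6| = 6

6


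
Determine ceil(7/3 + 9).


7/3 = 2.3333
2.3333 + 9 = 11.3333
ceil(11.3333) = 12

12


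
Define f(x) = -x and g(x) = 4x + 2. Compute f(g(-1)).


g(-1) = -2
f(-2) = 2

2


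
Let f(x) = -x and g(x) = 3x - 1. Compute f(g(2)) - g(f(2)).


f(g(2)) = -5
g(f(2)) = -7
Difference = 2

2


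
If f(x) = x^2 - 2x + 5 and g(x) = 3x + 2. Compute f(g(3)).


g(3) = 11
f(11) = 1*(11)^2 - 2*(11) + 5 = 104

104


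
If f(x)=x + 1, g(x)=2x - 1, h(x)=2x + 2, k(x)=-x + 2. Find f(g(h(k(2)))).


4


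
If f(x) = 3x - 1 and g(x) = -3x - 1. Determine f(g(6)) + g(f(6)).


f(g(6)) = -58
g(f(6)) = -52
Sum = -110

-110


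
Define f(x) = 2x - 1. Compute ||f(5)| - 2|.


f(5) = 9
|9| = 9
|9 - 2| = 7

7


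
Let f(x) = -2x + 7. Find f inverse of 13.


Solve -2x + 7 = 13
x = (13 - 7) / (-2) = -3

-3


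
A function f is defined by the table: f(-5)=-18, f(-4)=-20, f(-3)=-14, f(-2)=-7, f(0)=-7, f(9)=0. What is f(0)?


-7


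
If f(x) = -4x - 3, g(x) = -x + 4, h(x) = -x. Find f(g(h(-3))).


-7


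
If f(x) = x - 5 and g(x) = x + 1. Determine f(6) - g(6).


f(6) = 1
g(6) = 7
Difference = -6

-6


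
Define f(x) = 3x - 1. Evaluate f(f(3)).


f(3) = 8
f(8) = 23

23


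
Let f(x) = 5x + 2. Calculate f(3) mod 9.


8


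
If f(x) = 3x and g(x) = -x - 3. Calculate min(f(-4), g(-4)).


-12


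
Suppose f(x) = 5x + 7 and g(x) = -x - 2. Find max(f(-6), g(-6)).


f(-6) = -23
g(-6) = 4
max = 4

4


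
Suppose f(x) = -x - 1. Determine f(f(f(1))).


f(1) = -2
f(-2) = 1
f(1) = -2

-2


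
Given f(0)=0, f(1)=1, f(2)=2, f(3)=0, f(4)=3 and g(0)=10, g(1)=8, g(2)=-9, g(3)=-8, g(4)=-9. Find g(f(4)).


f(4) = 3
g(3) = -8

-8


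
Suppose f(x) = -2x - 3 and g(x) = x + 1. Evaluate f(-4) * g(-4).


-15


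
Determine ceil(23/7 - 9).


23/7 = 3.2857
3.2857 - 9 = -5.7143
ceil(-5.7143) = -5

-5


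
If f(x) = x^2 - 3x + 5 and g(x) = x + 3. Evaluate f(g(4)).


g(4) = 7
f(7) = 1*(7)^2 - 3*(7) + 5 = 33

33


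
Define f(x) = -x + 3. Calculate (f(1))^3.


f(1) = 2
(2)^3 = 8

8


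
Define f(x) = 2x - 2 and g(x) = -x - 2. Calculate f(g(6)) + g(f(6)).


f(g(6)) = -18
g(f(6)) = -12
Sum = -30

-30


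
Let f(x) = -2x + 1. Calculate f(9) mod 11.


f(9) = -17
-17 mod 11 = 5

5


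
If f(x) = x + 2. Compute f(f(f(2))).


8


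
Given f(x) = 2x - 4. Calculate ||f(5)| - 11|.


5


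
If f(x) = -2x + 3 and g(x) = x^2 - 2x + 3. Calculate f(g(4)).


g(4) = 11
f(11) = -19

-19


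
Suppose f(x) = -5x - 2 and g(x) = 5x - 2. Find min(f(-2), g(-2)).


f(-2) = 8
g(-2) = -12
min = -12

-12


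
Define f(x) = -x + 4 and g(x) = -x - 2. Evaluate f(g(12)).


g(12) = -14
f(-14) = 18

18


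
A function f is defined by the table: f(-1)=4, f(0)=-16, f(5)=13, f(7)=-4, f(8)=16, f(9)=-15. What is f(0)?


Reading from the table at x = 0

-16


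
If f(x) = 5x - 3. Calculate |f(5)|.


f(5) = 22
|22| = 22

22


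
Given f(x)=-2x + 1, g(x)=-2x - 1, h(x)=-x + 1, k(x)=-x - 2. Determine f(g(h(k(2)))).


k(2) = -4
h(-4) = 5
g(5) = -11
f(-11) = 23

23


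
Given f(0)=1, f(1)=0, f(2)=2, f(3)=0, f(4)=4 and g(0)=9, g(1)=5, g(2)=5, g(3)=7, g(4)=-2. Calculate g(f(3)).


9
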